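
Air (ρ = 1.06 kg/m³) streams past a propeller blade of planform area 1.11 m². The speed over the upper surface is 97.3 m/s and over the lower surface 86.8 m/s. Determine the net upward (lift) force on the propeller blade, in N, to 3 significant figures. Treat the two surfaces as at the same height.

F ≈ 1140 N

With equal heights on the two surfaces, Bernoulli gives P_lower − P_upper = ½ρ(v_upper² − v_lower²).
ΔP = ½·1.06·(97.3² − 86.8²) = 1020 Pa.
Lift = ΔP · A = 1020 × 1.11 = 1140 N.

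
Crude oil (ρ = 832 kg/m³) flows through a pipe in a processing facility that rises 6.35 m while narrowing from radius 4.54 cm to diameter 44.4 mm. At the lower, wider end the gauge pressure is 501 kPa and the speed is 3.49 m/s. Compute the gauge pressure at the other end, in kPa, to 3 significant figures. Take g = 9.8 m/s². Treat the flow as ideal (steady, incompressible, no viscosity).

By continuity, v₂ = v₁·A₁/A₂ = 3.49·(64.8/15.5) = 14.6 m/s.
Applying Bernoulli between the two ends and solving for P₂: P₂ = P₁ + ½ρ(v₁² − v₂²) − ρgΔh.
P₂ = 501000 + ½·832·(3.49² − 14.6²) − 832·9.8·(+6.35) = 501000 + (-83600) − (51800) = 366000 Pa.

P₂ = 366 kPa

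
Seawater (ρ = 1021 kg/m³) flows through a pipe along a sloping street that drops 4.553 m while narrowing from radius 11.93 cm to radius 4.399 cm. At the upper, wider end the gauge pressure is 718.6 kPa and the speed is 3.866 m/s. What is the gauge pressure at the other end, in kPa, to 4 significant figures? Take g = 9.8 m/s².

P₂ = 359.1 kPa

The volume flow rate is constant, so v₂ = (A₁/A₂)v₁ = (447.1/60.79)·3.866 = 28.43 m/s.
Applying Bernoulli between the two ends and solving for P₂: P₂ = P₁ + ½ρ(v₁² − v₂²) − ρgΔh.
P₂ = 718600 + ½·1021·(3.866² − 28.43²) − 1021·9.8·(−4.553) = 718600 + (-405100) − (-45560) = 359100 Pa.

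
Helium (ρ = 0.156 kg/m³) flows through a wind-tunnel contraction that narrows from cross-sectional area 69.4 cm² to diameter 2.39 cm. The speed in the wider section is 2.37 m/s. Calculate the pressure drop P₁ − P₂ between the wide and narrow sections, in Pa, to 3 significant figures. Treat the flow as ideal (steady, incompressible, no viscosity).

ΔP ≈ 104 Pa

Continuity gives A₁v₁ = A₂v₂, so v₂ = (69.4 cm²)/(4.49 cm²) × 2.37 m/s = 36.7 m/s.
Bernoulli (h₁ = h₂): P₁ − P₂ = ½ρ(v₂² − v₁²).
P₁ − P₂ = ½·0.156·(36.7² − 2.37²) = ½·0.156·1340 = 104 Pa.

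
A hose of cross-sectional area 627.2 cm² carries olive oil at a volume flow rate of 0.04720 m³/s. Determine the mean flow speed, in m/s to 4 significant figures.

v ≈ 0.7526 m/s

Q = 0.04720 m³/s = 0.04720 m³/s.
v = Q/A = 0.04720 / 0.06272 = 0.7526 m/s.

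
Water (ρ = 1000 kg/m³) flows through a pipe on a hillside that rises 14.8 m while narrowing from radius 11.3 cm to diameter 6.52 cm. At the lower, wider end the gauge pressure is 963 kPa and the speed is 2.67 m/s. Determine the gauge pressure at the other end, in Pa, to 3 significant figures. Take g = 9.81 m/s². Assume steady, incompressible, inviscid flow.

307000 Pa

Mass conservation (A₁v₁ = A₂v₂) gives v₂ = 2.67 × 401/33.4 = 32.1 m/s.
Applying Bernoulli between the two ends and solving for P₂: P₂ = P₁ + ½ρ(v₁² − v₂²) − ρgΔh.
P₂ = 963000 + ½·1000·(2.67² − 32.1²) − 1000·9.81·(+14.8) = 963000 + (-511000) − (145000) = 307000 Pa.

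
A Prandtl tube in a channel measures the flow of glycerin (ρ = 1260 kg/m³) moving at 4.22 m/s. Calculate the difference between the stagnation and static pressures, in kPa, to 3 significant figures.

ΔP ≈ 11.2 kPa

Bernoulli between the free stream and the stagnation point: ½ρv² = P_stag − P_static.
ΔP = ½·1260·4.22² = 11200 Pa.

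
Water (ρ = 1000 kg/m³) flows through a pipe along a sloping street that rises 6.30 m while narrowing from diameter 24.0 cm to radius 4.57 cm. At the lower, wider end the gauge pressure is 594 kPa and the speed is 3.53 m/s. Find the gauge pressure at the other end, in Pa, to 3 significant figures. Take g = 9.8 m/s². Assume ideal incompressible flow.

The volume flow rate is constant, so v₂ = (A₁/A₂)v₁ = (452/65.6)·3.53 = 24.3 m/s.
Applying Bernoulli between the two ends and solving for P₂: P₂ = P₁ + ½ρ(v₁² − v₂²) − ρgΔh.
P₂ = 594000 + ½·1000·(3.53² − 24.3²) − 1000·9.8·(+6.30) = 594000 + (-290000) − (61700) = 242000 Pa.

P₂ = 242000 Pa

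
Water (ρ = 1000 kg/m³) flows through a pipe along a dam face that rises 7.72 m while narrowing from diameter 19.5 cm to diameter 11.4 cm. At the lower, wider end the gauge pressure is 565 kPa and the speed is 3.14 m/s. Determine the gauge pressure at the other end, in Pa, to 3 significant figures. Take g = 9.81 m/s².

P₂ ≈ 452000 Pa

Continuity gives A₁v₁ = A₂v₂, so v₂ = (299 cm²)/(102 cm²) × 3.14 m/s = 9.19 m/s.
Bernoulli: P₁ + ½ρv₁² + ρg h₁ = P₂ + ½ρv₂² + ρg h₂, so P₂ = P₁ + ½ρ(v₁² − v₂²) − ρg(h₂ − h₁).
P₂ = 565000 + ½·1000·(3.14² − 9.19²) − 1000·9.81·(+7.72) = 565000 + (-37300) − (75700) = 452000 Pa.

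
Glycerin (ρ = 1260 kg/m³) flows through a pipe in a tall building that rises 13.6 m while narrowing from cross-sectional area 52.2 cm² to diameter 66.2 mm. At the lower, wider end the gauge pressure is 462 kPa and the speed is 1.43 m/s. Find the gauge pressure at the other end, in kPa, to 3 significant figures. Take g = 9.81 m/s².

P₂ ≈ 292 kPa

The volume flow rate is constant, so v₂ = (A₁/A₂)v₁ = (52.2/34.4)·1.43 = 2.17 m/s.
Bernoulli: P₁ + ½ρv₁² + ρg h₁ = P₂ + ½ρv₂² + ρg h₂, so P₂ = P₁ + ½ρ(v₁² − v₂²) − ρg(h₂ − h₁).
P₂ = 462000 + ½·1260·(1.43² − 2.17²) − 1260·9.81·(+13.6) = 462000 + (-1670) − (168000) = 292000 Pa.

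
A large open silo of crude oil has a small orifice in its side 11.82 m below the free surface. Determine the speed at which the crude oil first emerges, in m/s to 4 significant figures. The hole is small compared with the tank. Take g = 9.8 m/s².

v ≈ 15.22 m/s

Bernoulli from surface to hole (P equal, v_surface ≈ 0): v = √(2gh) = √(2×9.8×11.82) = 15.22 m/s.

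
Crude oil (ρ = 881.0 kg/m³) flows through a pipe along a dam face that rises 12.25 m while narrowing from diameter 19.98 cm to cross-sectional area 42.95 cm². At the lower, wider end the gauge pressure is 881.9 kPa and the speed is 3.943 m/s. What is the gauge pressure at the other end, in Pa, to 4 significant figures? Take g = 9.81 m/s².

Mass conservation (A₁v₁ = A₂v₂) gives v₂ = 3.943 × 313.5/42.95 = 28.78 m/s.
Energy conservation along the streamline gives P₂ = P₁ − ½ρ(v₂² − v₁²) − ρg(h₂ − h₁).
P₂ = 881900 + ½·881.0·(3.943² − 28.78²) − 881.0·9.81·(+12.25) = 881900 + (-358100) − (105900) = 417900 Pa.

P₂ ≈ 417900 Pa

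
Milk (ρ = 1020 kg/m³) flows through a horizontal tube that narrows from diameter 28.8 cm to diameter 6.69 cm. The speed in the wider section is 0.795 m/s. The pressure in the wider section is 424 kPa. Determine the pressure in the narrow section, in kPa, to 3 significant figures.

314 kPa

Mass conservation (A₁v₁ = A₂v₂) gives v₂ = 0.795 × 651/35.2 = 14.7 m/s.
The pipe is horizontal, so Bernoulli reduces to P₁ + ½ρv₁² = P₂ + ½ρv₂².
P₂ = P₁ − ½ρ(v₂² − v₁²) = 424000 − ½·1020·(14.7² − 0.795²) = 424000 − 110000 = 314000 Pa.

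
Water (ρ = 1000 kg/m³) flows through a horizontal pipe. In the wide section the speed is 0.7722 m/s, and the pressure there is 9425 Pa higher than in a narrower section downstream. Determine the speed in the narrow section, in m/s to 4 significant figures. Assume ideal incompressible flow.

v₂ ≈ 4.410 m/s

With h₁ = h₂, rearranging Bernoulli gives v₂ = √(v₁² + 2ΔP/ρ).
v₂ = √(0.7722² + 2·9425/1000) = √(0.5963 + 18.85) = 4.410 m/s.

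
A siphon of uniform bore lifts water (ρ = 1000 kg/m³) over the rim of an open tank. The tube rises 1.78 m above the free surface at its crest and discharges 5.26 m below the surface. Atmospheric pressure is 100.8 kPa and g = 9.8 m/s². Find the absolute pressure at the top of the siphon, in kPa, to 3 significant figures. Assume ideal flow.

Bernoulli surface→outlet gives ½v² = g·h_out, so v = √(2·9.8·5.26) = 10.2 m/s.
The bore is uniform, so the speed at the crest is the same v. Bernoulli surface→crest: P_atm = P_top + ½ρv² + ρg·h_top.
P_top = 100800 − ½·1000·10.2² − 1000·9.8·1.78 = 31800 Pa.

P_top ≈ 31.8 kPa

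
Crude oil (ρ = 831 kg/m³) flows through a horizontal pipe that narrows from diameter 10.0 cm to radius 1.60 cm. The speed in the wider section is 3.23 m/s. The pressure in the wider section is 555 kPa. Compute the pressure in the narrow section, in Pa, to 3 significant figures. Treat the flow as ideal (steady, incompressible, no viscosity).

The volume flow rate is constant, so v₂ = (A₁/A₂)v₁ = (78.5/8.04)·3.23 = 31.5 m/s.
Along the horizontal streamline, P + ½ρv² is constant.
P₂ = P₁ − ½ρ(v₂² − v₁²) = 555000 − ½·831·(31.5² − 3.23²) = 555000 − 409000 = 146000 Pa.

P₂ ≈ 146000 Pa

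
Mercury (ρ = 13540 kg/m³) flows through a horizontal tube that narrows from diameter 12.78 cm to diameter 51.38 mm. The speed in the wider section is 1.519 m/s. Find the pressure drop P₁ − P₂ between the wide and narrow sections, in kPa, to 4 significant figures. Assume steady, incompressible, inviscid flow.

By continuity, v₂ = v₁·A₁/A₂ = 1.519·(128.3/20.73) = 9.398 m/s.
Bernoulli (h₁ = h₂): P₁ − P₂ = ½ρ(v₂² − v₁²).
P₁ − P₂ = ½·13540·(9.398² − 1.519²) = ½·13540·86.01 = 582300 Pa.

ΔP ≈ 582.3 kPa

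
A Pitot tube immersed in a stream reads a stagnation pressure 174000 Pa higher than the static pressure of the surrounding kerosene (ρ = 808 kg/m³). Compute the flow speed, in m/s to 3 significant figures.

The dynamic pressure equals the rise in static pressure at the stagnation point: ΔP = ½ρv².
v = √(2ΔP/ρ) = √(2·174000/808) = 20.8 m/s.

v ≈ 20.8 m/s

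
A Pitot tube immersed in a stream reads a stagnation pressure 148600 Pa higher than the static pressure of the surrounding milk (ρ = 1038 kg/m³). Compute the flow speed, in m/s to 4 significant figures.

Bernoulli between the free stream and the stagnation point: ½ρv² = P_stag − P_static.
v = √(2ΔP/ρ) = √(2·148600/1038) = 16.92 m/s.

v ≈ 16.92 m/s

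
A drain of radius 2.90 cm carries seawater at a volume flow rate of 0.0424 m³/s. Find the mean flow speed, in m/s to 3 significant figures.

Q = 0.0424 m³/s = 0.0424 m³/s.
v = Q/A = 0.0424 / 0.00264 = 16.0 m/s.

v ≈ 16.0 m/s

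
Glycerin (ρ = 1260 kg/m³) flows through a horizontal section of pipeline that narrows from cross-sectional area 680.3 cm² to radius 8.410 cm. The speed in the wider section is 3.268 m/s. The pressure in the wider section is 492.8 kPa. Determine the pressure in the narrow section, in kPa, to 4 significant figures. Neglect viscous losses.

P₂ ≈ 436.5 kPa

Continuity gives A₁v₁ = A₂v₂, so v₂ = (680.3 cm²)/(222.2 cm²) × 3.268 m/s = 10.01 m/s.
Along the horizontal streamline, P + ½ρv² is constant.
P₂ = P₁ − ½ρ(v₂² − v₁²) = 492800 − ½·1260·(10.01² − 3.268²) = 492800 − 56340 = 436500 Pa.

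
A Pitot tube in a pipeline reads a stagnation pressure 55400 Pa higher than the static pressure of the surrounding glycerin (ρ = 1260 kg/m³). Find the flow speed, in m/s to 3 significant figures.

v ≈ 9.38 m/s

At the stagnation point the flow is brought to rest, so Bernoulli gives P_stag − P_static = ½ρv².
v = √(2ΔP/ρ) = √(2·55400/1260) = 9.38 m/s.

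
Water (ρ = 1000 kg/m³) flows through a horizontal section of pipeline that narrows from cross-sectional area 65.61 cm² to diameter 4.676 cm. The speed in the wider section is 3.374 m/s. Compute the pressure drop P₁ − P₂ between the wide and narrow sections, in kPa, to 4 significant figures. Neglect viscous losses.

ΔP = 77.39 kPa

Continuity gives A₁v₁ = A₂v₂, so v₂ = (65.61 cm²)/(17.17 cm²) × 3.374 m/s = 12.89 m/s.
With no height change, Bernoulli's equation is P₁ + ½ρv₁² = P₂ + ½ρv₂².
P₁ − P₂ = ½·1000·(12.89² − 3.374²) = ½·1000·154.8 = 77390 Pa.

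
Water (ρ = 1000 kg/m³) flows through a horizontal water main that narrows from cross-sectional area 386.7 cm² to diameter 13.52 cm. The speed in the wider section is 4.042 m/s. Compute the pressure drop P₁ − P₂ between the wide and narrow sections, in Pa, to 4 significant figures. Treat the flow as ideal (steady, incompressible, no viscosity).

ΔP = 51100 Pa

The volume flow rate is constant, so v₂ = (A₁/A₂)v₁ = (386.7/143.6)·4.042 = 10.89 m/s.
The pipe is horizontal, so Bernoulli reduces to P₁ + ½ρv₁² = P₂ + ½ρv₂².
P₁ − P₂ = ½·1000·(10.89² − 4.042²) = ½·1000·102.2 = 51100 Pa.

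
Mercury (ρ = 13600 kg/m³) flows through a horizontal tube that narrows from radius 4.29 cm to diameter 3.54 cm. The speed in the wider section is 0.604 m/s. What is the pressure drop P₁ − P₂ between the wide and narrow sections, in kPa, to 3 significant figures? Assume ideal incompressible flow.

Mass conservation (A₁v₁ = A₂v₂) gives v₂ = 0.604 × 57.8/9.84 = 3.55 m/s.
The pipe is horizontal, so Bernoulli reduces to P₁ + ½ρv₁² = P₂ + ½ρv₂².
P₁ − P₂ = ½·13600·(3.55² − 0.604²) = ½·13600·12.2 = 83100 Pa.

ΔP ≈ 83.1 kPa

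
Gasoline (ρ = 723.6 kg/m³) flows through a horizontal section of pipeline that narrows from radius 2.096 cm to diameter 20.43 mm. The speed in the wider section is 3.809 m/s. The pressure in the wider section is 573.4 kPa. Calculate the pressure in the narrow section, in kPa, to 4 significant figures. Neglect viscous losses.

P₂ ≈ 485.6 kPa

Mass conservation (A₁v₁ = A₂v₂) gives v₂ = 3.809 × 13.80/3.278 = 16.04 m/s.
With no height change, Bernoulli's equation is P₁ + ½ρv₁² = P₂ + ½ρv₂².
P₂ = P₁ − ½ρ(v₂² − v₁²) = 573400 − ½·723.6·(16.04² − 3.809²) = 573400 − 87800 = 485600 Pa.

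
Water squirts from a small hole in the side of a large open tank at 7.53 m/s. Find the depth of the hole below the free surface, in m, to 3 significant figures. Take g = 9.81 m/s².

Inverting v = √(2gh) gives h = v² / 2g.
h = 7.53²/(2·9.81) = 56.7/19.62 = 2.89 m.

h ≈ 2.89 m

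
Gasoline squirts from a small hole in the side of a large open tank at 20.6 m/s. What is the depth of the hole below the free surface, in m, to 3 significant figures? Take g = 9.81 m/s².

h = 21.6 m

Inverting v = √(2gh) gives h = v² / 2g.
h = 20.6²/(2·9.81) = 424/19.62 = 21.6 m.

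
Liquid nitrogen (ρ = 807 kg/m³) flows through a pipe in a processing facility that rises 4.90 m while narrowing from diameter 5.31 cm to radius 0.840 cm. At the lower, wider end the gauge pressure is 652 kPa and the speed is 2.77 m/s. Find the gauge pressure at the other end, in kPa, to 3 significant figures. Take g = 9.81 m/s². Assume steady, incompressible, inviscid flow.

P₂ ≈ 307 kPa

Mass conservation (A₁v₁ = A₂v₂) gives v₂ = 2.77 × 22.1/2.22 = 27.7 m/s.
Bernoulli: P₁ + ½ρv₁² + ρg h₁ = P₂ + ½ρv₂² + ρg h₂, so P₂ = P₁ + ½ρ(v₁² − v₂²) − ρg(h₂ − h₁).
P₂ = 652000 + ½·807·(2.77² − 27.7²) − 807·9.81·(+4.90) = 652000 + (-306000) − (38800) = 307000 Pa.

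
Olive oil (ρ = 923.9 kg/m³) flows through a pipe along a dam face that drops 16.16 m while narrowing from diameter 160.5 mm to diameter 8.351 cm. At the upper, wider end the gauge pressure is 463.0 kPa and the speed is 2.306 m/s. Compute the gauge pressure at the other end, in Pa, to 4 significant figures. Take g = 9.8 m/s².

578300 Pa

The volume flow rate is constant, so v₂ = (A₁/A₂)v₁ = (202.3/54.77)·2.306 = 8.518 m/s.
Applying Bernoulli between the two ends and solving for P₂: P₂ = P₁ + ½ρ(v₁² − v₂²) − ρgΔh.
P₂ = 463000 + ½·923.9·(2.306² − 8.518²) − 923.9·9.8·(−16.16) = 463000 + (-31060) − (-146300) = 578300 Pa.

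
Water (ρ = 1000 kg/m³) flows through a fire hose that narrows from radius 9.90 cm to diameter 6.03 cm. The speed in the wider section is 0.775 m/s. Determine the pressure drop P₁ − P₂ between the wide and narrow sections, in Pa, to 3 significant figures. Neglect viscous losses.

34600 Pa

Mass conservation (A₁v₁ = A₂v₂) gives v₂ = 0.775 × 308/28.6 = 8.36 m/s.
The pipe is horizontal, so Bernoulli reduces to P₁ + ½ρv₁² = P₂ + ½ρv₂².
P₁ − P₂ = ½·1000·(8.36² − 0.775²) = ½·1000·69.2 = 34600 Pa.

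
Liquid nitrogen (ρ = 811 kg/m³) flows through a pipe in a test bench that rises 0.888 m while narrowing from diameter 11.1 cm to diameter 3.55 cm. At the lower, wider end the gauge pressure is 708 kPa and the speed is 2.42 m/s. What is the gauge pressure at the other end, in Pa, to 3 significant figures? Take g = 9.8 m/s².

The volume flow rate is constant, so v₂ = (A₁/A₂)v₁ = (96.8/9.90)·2.42 = 23.7 m/s.
Energy conservation along the streamline gives P₂ = P₁ − ½ρ(v₂² − v₁²) − ρg(h₂ − h₁).
P₂ = 708000 + ½·811·(2.42² − 23.7²) − 811·9.8·(+0.888) = 708000 + (-225000) − (7060) = 476000 Pa.

P₂ ≈ 476000 Pa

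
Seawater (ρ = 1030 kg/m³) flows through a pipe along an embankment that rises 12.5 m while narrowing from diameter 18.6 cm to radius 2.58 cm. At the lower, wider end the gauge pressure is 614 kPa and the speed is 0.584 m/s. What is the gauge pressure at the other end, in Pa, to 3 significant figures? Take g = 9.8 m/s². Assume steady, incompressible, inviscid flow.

By continuity, v₂ = v₁·A₁/A₂ = 0.584·(272/20.9) = 7.59 m/s.
Applying Bernoulli between the two ends and solving for P₂: P₂ = P₁ + ½ρ(v₁² − v₂²) − ρgΔh.
P₂ = 614000 + ½·1030·(0.584² − 7.59²) − 1030·9.8·(+12.5) = 614000 + (-29500) − (126000) = 458000 Pa.

P₂ = 458000 Pa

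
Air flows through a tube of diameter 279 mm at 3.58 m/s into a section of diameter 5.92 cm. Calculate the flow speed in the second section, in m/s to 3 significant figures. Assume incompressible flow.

By continuity, v₂ = v₁·A₁/A₂ = 3.58·(611/27.5) = 79.5 m/s.

79.5 m/s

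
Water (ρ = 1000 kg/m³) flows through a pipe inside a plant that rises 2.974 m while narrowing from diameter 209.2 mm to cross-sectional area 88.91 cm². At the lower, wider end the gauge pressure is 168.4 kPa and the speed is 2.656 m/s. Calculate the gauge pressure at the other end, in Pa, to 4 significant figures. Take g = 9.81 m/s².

Continuity gives A₁v₁ = A₂v₂, so v₂ = (343.7 cm²)/(88.91 cm²) × 2.656 m/s = 10.27 m/s.
Energy conservation along the streamline gives P₂ = P₁ − ½ρ(v₂² − v₁²) − ρg(h₂ − h₁).
P₂ = 168400 + ½·1000·(2.656² − 10.27²) − 1000·9.81·(+2.974) = 168400 + (-49190) − (29170) = 90040 Pa.

P₂ = 90040 Pa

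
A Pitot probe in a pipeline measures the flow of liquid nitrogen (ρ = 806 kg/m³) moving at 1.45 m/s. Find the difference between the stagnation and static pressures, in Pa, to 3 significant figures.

847 Pa

The dynamic pressure equals the rise in static pressure at the stagnation point: ΔP = ½ρv².
ΔP = ½·806·1.45² = 847 Pa.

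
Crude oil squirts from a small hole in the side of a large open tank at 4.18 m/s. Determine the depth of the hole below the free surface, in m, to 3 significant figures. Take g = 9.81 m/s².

Torricelli: v = √(2gh), so h = v²/(2g).
h = 4.18²/(2·9.81) = 17.5/19.62 = 0.891 m.

h = 0.891 m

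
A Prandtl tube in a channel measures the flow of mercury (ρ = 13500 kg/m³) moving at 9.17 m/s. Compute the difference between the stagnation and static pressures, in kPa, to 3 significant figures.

The dynamic pressure equals the rise in static pressure at the stagnation point: ΔP = ½ρv².
ΔP = ½·13500·9.17² = 568000 Pa.

ΔP ≈ 568 kPa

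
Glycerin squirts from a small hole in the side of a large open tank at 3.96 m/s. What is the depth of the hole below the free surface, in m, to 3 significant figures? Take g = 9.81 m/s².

Inverting v = √(2gh) gives h = v² / 2g.
h = 3.96²/(2·9.81) = 15.7/19.62 = 0.799 m.

h ≈ 0.799 m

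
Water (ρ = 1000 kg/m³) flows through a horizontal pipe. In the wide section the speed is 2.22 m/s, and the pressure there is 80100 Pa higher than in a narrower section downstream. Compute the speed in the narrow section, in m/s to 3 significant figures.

v₂ ≈ 12.9 m/s

Along the level pipe P + ½ρv² is conserved, hence v₂² = v₁² + 2(P₁ − P₂)/ρ.
v₂ = √(2.22² + 2·80100/1000) = √(4.93 + 160) = 12.9 m/s.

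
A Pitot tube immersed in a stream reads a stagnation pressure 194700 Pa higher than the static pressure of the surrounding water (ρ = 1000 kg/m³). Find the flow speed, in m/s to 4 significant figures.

19.73 m/s

At the stagnation point the flow is brought to rest, so Bernoulli gives P_stag − P_static = ½ρv².
v = √(2ΔP/ρ) = √(2·194700/1000) = 19.73 m/s.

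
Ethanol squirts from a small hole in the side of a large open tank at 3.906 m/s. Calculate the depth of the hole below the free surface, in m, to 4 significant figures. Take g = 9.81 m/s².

For a small hole in a large open tank, ½v² = gh, giving h = v²/(2g).
h = 3.906²/(2·9.81) = 15.26/19.62 = 0.7776 m.

h = 0.7776 m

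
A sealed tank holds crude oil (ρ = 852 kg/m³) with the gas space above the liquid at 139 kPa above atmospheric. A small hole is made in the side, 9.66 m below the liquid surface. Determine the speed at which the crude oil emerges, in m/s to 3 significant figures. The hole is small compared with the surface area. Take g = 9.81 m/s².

Take point 1 at the surface (v₁ ≈ 0) and point 2 at the hole (at atmospheric pressure). Bernoulli: P₁ + ρg h = P_atm + ½ρv₂².
With P₁ − P_atm = 139000 Pa, v₂ = √(2gh + 2ΔP/ρ) = √(2·9.81·9.66 + 2·139000/852) = 22.7 m/s.

v ≈ 22.7 m/s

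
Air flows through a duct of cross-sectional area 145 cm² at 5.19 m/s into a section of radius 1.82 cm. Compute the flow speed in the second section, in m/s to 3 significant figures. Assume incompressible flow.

72.3 m/s

Continuity gives A₁v₁ = A₂v₂, so v₂ = (145 cm²)/(10.4 cm²) × 5.19 m/s = 72.3 m/s.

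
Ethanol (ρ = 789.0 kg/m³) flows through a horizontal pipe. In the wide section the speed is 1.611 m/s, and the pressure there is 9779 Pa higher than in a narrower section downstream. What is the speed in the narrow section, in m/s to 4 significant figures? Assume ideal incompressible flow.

v₂ = 5.233 m/s

With h₁ = h₂, rearranging Bernoulli gives v₂ = √(v₁² + 2ΔP/ρ).
v₂ = √(1.611² + 2·9779/789.0) = √(2.595 + 24.79) = 5.233 m/s.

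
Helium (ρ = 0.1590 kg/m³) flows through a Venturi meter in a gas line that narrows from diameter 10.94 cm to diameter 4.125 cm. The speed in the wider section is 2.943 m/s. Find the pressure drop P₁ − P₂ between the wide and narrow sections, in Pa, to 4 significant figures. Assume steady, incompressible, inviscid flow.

ΔP = 33.38 Pa

Continuity gives A₁v₁ = A₂v₂, so v₂ = (94.00 cm²)/(13.36 cm²) × 2.943 m/s = 20.70 m/s.
With no height change, Bernoulli's equation is P₁ + ½ρv₁² = P₂ + ½ρv₂².
P₁ − P₂ = ½·0.1590·(20.70² − 2.943²) = ½·0.1590·419.8 = 33.38 Pa.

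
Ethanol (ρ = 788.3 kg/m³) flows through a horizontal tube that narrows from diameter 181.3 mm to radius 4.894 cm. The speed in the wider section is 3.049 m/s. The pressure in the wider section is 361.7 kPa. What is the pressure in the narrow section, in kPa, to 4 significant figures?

Mass conservation (A₁v₁ = A₂v₂) gives v₂ = 3.049 × 258.2/75.25 = 10.46 m/s.
Bernoulli (h₁ = h₂): P₁ − P₂ = ½ρ(v₂² − v₁²).
P₂ = P₁ − ½ρ(v₂² − v₁²) = 361700 − ½·788.3·(10.46² − 3.049²) = 361700 − 39470 = 322200 Pa.

P₂ ≈ 322.2 kPa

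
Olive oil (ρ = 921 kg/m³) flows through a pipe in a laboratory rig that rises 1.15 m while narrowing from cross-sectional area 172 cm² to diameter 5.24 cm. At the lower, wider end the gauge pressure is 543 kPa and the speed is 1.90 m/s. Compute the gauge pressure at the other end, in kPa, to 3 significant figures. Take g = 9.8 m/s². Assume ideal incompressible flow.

By continuity, v₂ = v₁·A₁/A₂ = 1.90·(172/21.6) = 15.2 m/s.
Applying Bernoulli between the two ends and solving for P₂: P₂ = P₁ + ½ρ(v₁² − v₂²) − ρgΔh.
P₂ = 543000 + ½·921·(1.90² − 15.2²) − 921·9.8·(+1.15) = 543000 + (-104000) − (10400) = 429000 Pa.

P₂ = 429 kPa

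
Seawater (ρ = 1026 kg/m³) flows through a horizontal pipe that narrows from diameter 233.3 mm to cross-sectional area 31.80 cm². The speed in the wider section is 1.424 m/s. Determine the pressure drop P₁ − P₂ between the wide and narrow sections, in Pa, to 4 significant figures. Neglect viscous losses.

186900 Pa

Continuity gives A₁v₁ = A₂v₂, so v₂ = (427.5 cm²)/(31.80 cm²) × 1.424 m/s = 19.14 m/s.
The pipe is horizontal, so Bernoulli reduces to P₁ + ½ρv₁² = P₂ + ½ρv₂².
P₁ − P₂ = ½·1026·(19.14² − 1.424²) = ½·1026·364.4 = 186900 Pa.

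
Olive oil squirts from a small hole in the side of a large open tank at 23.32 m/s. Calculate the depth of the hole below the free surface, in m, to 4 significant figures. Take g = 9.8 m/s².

h = 27.75 m

Torricelli: v = √(2gh), so h = v²/(2g).
h = 23.32²/(2·9.8) = 543.8/19.60 = 27.75 m.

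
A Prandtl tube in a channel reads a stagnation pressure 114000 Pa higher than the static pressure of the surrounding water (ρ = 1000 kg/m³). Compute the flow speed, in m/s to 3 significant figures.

Bernoulli between the free stream and the stagnation point: ½ρv² = P_stag − P_static.
v = √(2ΔP/ρ) = √(2·114000/1000) = 15.1 m/s.

v ≈ 15.1 m/s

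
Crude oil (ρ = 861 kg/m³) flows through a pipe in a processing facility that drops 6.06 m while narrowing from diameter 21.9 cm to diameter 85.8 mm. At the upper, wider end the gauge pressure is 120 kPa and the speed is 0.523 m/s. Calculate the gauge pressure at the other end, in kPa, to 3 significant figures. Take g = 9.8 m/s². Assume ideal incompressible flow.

Continuity gives A₁v₁ = A₂v₂, so v₂ = (377 cm²)/(57.8 cm²) × 0.523 m/s = 3.41 m/s.
Applying Bernoulli between the two ends and solving for P₂: P₂ = P₁ + ½ρ(v₁² − v₂²) − ρgΔh.
P₂ = 120000 + ½·861·(0.523² − 3.41²) − 861·9.8·(−6.06) = 120000 + (-4880) − (-51100) = 166000 Pa.

P₂ ≈ 166 kPa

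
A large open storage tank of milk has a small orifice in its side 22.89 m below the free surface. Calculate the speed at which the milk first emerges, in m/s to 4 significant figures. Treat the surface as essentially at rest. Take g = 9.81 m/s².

v ≈ 21.19 m/s

Torricelli's result v = √(2gh) gives v = √(2·9.81·22.89) = 21.19 m/s.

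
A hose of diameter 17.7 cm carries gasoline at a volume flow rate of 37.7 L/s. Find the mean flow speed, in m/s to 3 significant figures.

v = 1.53 m/s

Q = 37.7 L/s = 0.0377 m³/s.
v = Q/A = 0.0377 / 0.0246 = 1.53 m/s.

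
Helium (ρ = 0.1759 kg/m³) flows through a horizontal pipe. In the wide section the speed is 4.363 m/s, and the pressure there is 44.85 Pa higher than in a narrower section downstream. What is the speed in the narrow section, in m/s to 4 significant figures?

Horizontal Bernoulli: P₁ + ½ρv₁² = P₂ + ½ρv₂², so v₂² = v₁² + 2(P₁ − P₂)/ρ.
v₂ = √(4.363² + 2·44.85/0.1759) = √(19.04 + 509.9) = 23.00 m/s.

23.00 m/s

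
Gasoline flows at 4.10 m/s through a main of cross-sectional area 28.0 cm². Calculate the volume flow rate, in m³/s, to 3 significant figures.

Q ≈ 0.0115 m³/s

Q = A·v = 0.00280 m² × 4.10 m/s = 0.0115 m³/s.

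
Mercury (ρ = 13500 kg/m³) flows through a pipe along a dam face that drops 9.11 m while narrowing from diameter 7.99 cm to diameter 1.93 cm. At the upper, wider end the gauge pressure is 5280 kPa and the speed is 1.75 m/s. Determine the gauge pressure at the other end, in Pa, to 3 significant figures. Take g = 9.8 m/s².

P₂ ≈ 434000 Pa

Continuity gives A₁v₁ = A₂v₂, so v₂ = (50.1 cm²)/(2.93 cm²) × 1.75 m/s = 30.0 m/s.
Bernoulli: P₁ + ½ρv₁² + ρg h₁ = P₂ + ½ρv₂² + ρg h₂, so P₂ = P₁ + ½ρ(v₁² − v₂²) − ρg(h₂ − h₁).
P₂ = 5280000 + ½·13500·(1.75² − 30.0²) − 13500·9.8·(−9.11) = 5280000 + (-6050000) − (-1210000) = 434000 Pa.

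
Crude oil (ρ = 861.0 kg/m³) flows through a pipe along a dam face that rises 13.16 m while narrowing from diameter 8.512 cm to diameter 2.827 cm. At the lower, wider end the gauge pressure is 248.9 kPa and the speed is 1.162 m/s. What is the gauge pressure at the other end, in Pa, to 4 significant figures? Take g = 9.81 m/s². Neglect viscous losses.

P₂ = 90550 Pa

Mass conservation (A₁v₁ = A₂v₂) gives v₂ = 1.162 × 56.91/6.277 = 10.53 m/s.
Applying Bernoulli between the two ends and solving for P₂: P₂ = P₁ + ½ρ(v₁² − v₂²) − ρgΔh.
P₂ = 248900 + ½·861.0·(1.162² − 10.53²) − 861.0·9.81·(+13.16) = 248900 + (-47190) − (111200) = 90550 Pa.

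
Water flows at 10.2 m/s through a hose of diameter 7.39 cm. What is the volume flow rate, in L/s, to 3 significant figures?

Q = A·v = 0.00429 m² × 10.2 m/s = 0.0438 m³/s.
Converting: 0.0438 m³/s × 1000 = 43.8 L/s.

Q ≈ 43.8 L/s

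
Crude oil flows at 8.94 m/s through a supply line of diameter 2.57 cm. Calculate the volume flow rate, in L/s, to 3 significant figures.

4.64 L/s

Q = A·v = 0.000519 m² × 8.94 m/s = 0.00464 m³/s.
Converting: 0.00464 m³/s × 1000 = 4.64 L/s.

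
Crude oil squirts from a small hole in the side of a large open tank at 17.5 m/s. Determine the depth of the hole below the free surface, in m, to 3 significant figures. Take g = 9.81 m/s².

15.6 m

Inverting v = √(2gh) gives h = v² / 2g.
h = 17.5²/(2·9.81) = 306/19.62 = 15.6 m.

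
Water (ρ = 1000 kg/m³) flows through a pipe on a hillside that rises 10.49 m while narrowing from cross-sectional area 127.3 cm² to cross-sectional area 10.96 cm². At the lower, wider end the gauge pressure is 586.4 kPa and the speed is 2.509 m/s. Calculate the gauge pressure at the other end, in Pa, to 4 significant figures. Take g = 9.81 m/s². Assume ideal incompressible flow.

The volume flow rate is constant, so v₂ = (A₁/A₂)v₁ = (127.3/10.96)·2.509 = 29.14 m/s.
Bernoulli: P₁ + ½ρv₁² + ρg h₁ = P₂ + ½ρv₂² + ρg h₂, so P₂ = P₁ + ½ρ(v₁² − v₂²) − ρg(h₂ − h₁).
P₂ = 586400 + ½·1000·(2.509² − 29.14²) − 1000·9.81·(+10.49) = 586400 + (-421500) − (102900) = 62010 Pa.

P₂ ≈ 62010 Pa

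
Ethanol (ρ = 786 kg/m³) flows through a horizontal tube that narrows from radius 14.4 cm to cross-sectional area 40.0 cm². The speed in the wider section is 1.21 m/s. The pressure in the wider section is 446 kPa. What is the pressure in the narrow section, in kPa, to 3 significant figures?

294 kPa

The volume flow rate is constant, so v₂ = (A₁/A₂)v₁ = (651/40.0)·1.21 = 19.7 m/s.
Along the horizontal streamline, P + ½ρv² is constant.
P₂ = P₁ − ½ρ(v₂² − v₁²) = 446000 − ½·786·(19.7² − 1.21²) = 446000 − 152000 = 294000 Pa.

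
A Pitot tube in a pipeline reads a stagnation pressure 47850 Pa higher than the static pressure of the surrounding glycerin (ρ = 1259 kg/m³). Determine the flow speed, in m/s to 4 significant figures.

v ≈ 8.719 m/s

The dynamic pressure equals the rise in static pressure at the stagnation point: ΔP = ½ρv².
v = √(2ΔP/ρ) = √(2·47850/1259) = 8.719 m/s.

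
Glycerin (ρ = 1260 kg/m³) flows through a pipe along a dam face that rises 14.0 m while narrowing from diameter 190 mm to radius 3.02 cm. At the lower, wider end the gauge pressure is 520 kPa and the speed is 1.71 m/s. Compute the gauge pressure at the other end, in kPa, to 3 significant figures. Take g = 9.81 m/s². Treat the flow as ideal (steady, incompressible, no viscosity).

The volume flow rate is constant, so v₂ = (A₁/A₂)v₁ = (284/28.7)·1.71 = 16.9 m/s.
Applying Bernoulli between the two ends and solving for P₂: P₂ = P₁ + ½ρ(v₁² − v₂²) − ρgΔh.
P₂ = 520000 + ½·1260·(1.71² − 16.9²) − 1260·9.81·(+14.0) = 520000 + (-179000) − (173000) = 168000 Pa.

168 kPa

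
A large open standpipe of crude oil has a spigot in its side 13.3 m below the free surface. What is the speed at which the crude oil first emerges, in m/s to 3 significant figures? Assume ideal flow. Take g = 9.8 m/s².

v ≈ 16.1 m/s

The surface is effectively still and both ends are open, so ½v² = gh and v = √(2·9.8·13.3) = 16.1 m/s.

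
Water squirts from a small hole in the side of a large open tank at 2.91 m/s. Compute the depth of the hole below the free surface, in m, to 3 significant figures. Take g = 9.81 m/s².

Torricelli: v = √(2gh), so h = v²/(2g).
h = 2.91²/(2·9.81) = 8.47/19.62 = 0.432 m.

0.432 m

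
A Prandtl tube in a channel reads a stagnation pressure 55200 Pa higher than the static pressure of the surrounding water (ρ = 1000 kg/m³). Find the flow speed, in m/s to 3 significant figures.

v ≈ 10.5 m/s

Bernoulli between the free stream and the stagnation point: ½ρv² = P_stag − P_static.
v = √(2ΔP/ρ) = √(2·55200/1000) = 10.5 m/s.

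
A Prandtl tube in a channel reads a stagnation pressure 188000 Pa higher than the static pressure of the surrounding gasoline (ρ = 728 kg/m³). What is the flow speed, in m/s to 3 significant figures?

v = 22.7 m/s

Bernoulli between the free stream and the stagnation point: ½ρv² = P_stag − P_static.
v = √(2ΔP/ρ) = √(2·188000/728) = 22.7 m/s.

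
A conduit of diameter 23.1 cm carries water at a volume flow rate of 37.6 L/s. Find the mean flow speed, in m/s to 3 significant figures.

Q = 37.6 L/s = 0.0376 m³/s.
v = Q/A = 0.0376 / 0.0419 = 0.897 m/s.

v ≈ 0.897 m/s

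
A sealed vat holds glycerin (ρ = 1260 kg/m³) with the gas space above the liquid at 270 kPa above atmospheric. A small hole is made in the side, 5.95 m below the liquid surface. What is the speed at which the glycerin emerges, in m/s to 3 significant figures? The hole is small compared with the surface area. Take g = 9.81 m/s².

Take point 1 at the surface (v₁ ≈ 0) and point 2 at the hole (at atmospheric pressure). Bernoulli: P₁ + ρg h = P_atm + ½ρv₂².
With P₁ − P_atm = 270000 Pa, v₂ = √(2gh + 2ΔP/ρ) = √(2·9.81·5.95 + 2·270000/1260) = 23.4 m/s.

v ≈ 23.4 m/s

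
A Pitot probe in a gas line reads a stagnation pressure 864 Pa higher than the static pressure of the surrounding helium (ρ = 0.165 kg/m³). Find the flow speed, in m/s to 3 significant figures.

Bernoulli between the free stream and the stagnation point: ½ρv² = P_stag − P_static.
v = √(2ΔP/ρ) = √(2·864/0.165) = 102 m/s.

v ≈ 102 m/s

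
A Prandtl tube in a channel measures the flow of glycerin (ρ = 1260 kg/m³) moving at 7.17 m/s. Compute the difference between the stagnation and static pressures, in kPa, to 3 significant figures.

At the stagnation point the flow is brought to rest, so Bernoulli gives P_stag − P_static = ½ρv².
ΔP = ½·1260·7.17² = 32400 Pa.

ΔP = 32.4 kPa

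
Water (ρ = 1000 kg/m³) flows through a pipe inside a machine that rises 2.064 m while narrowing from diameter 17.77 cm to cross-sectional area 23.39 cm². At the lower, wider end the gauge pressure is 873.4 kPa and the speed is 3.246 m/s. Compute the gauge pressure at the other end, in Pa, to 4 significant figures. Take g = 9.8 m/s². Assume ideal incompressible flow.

Mass conservation (A₁v₁ = A₂v₂) gives v₂ = 3.246 × 248.0/23.39 = 34.42 m/s.
Bernoulli: P₁ + ½ρv₁² + ρg h₁ = P₂ + ½ρv₂² + ρg h₂, so P₂ = P₁ + ½ρ(v₁² − v₂²) − ρg(h₂ − h₁).
P₂ = 873400 + ½·1000·(3.246² − 34.42²) − 1000·9.8·(+2.064) = 873400 + (-587000) − (20230) = 266100 Pa.

P₂ = 266100 Pa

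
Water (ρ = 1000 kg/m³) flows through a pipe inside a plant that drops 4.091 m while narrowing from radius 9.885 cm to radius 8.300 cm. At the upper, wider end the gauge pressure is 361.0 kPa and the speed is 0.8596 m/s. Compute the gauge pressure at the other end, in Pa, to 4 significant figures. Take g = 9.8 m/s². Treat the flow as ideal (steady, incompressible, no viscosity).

P₂ = 400700 Pa

Continuity gives A₁v₁ = A₂v₂, so v₂ = (307.0 cm²)/(216.4 cm²) × 0.8596 m/s = 1.219 m/s.
Energy conservation along the streamline gives P₂ = P₁ − ½ρ(v₂² − v₁²) − ρg(h₂ − h₁).
P₂ = 361000 + ½·1000·(0.8596² − 1.219²) − 1000·9.8·(−4.091) = 361000 + (-373.8) − (-40090) = 400700 Pa.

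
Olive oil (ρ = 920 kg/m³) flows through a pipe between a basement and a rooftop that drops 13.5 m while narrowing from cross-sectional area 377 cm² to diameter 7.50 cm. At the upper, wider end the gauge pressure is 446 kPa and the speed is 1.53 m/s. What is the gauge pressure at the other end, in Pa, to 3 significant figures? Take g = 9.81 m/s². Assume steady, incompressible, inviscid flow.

P₂ = 491000 Pa

Continuity gives A₁v₁ = A₂v₂, so v₂ = (377 cm²)/(44.2 cm²) × 1.53 m/s = 13.1 m/s.
Bernoulli: P₁ + ½ρv₁² + ρg h₁ = P₂ + ½ρv₂² + ρg h₂, so P₂ = P₁ + ½ρ(v₁² − v₂²) − ρg(h₂ − h₁).
P₂ = 446000 + ½·920·(1.53² − 13.1²) − 920·9.81·(−13.5) = 446000 + (-77300) − (-122000) = 491000 Pa.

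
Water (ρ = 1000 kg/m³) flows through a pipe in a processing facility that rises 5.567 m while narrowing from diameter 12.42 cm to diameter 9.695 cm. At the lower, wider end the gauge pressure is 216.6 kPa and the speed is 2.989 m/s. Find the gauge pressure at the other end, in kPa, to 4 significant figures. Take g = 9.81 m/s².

154.4 kPa

Mass conservation (A₁v₁ = A₂v₂) gives v₂ = 2.989 × 121.2/73.82 = 4.905 m/s.
Energy conservation along the streamline gives P₂ = P₁ − ½ρ(v₂² − v₁²) − ρg(h₂ − h₁).
P₂ = 216600 + ½·1000·(2.989² − 4.905²) − 1000·9.81·(+5.567) = 216600 + (-7564) − (54610) = 154400 Pa.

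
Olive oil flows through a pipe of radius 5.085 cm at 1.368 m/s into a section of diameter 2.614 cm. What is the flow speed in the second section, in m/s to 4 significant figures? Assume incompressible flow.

By continuity, v₂ = v₁·A₁/A₂ = 1.368·(81.23/5.367) = 20.71 m/s.

v₂ ≈ 20.71 m/s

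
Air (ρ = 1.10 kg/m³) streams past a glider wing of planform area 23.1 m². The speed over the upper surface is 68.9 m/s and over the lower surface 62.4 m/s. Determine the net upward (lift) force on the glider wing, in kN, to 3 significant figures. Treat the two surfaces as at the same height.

From P + ½ρv² = const at equal height, P_low − P_up = ½ρ(v_up² − v_low²).
ΔP = ½·1.10·(68.9² − 62.4²) = 469 Pa.
Lift = ΔP · A = 469 × 23.1 = 10800 N.

F = 10.8 kN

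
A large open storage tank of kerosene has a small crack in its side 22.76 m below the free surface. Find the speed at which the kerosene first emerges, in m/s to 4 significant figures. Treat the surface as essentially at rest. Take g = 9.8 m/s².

v ≈ 21.12 m/s

With the surface at rest and both surface and jet at atmospheric pressure, Bernoulli gives ρg h = ½ρv², so v = √(2gh) = √(2·9.8·22.76) = 21.12 m/s.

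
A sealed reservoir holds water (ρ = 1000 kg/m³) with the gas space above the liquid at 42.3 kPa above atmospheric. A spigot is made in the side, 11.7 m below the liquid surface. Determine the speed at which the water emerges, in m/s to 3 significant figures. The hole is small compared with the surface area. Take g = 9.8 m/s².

v = 17.7 m/s

Take point 1 at the surface (v₁ ≈ 0) and point 2 at the hole (at atmospheric pressure). Bernoulli: P₁ + ρg h = P_atm + ½ρv₂².
With P₁ − P_atm = 42300 Pa, v₂ = √(2gh + 2ΔP/ρ) = √(2·9.8·11.7 + 2·42300/1000) = 17.7 m/s.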